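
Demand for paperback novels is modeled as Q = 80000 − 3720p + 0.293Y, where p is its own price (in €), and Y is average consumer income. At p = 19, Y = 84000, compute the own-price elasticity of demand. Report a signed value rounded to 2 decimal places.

At the given values, Q = 80000 − 3720(19) + 0.293(84000) = 33932.
∂Q/∂p = −3720.
E = (-3720) × (19/33932) = -2.0829…

-2.08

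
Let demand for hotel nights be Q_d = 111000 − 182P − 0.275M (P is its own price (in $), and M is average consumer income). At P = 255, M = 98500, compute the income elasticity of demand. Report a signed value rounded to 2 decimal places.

At the given values, Q_d = 111000 − 182(255) − 0.275(98500) = 37502.5.
∂Q_d/∂M = -0.275.
E = (-0.275) × (98500/37502.5) = -0.7222…

-0.72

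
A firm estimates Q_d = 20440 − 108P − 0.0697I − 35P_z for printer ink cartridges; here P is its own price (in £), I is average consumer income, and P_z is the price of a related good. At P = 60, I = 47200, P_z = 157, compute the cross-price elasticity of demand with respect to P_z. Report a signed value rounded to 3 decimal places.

At the given values, Q_d = 20440 − 108(60) − 0.0697(47200) − 35(157) = 5175.16.
∂Q_d/∂P_z = -35.
E = (-35) × (157/5175.16) = -1.06180…

-1.062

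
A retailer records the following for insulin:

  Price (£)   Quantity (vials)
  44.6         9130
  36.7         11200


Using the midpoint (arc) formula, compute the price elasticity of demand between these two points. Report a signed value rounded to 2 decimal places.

%ΔQ = (11200 − 9130) / [(9130 + 11200)/2] = 2070/10165 = 0.203639…
%ΔP = (36.7 − 44.6) / [(44.6 + 36.7)/2] = -7.9/40.65 = -0.194341…
Arc Ed = %ΔQ / %ΔP = (2070/10165) / (-7.9/40.65) = -1.0478…

-1.05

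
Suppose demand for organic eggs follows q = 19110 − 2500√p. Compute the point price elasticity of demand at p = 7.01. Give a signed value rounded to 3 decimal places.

dq/dp = −2500/(2√p) = -472.118. At p = 7.01, q = 12490.9.
Ed = (dq/dp)·(p/q) = (-472.118) × (7.01/12490.9) = -0.26495…

-0.265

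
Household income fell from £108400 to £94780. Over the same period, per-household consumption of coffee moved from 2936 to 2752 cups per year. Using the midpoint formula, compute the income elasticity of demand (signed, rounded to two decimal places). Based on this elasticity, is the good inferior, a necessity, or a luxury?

0.48; necessity

%ΔQ = (2752 − 2936)/[( 2936 + 2752)/2] = -184/2844 = -0.064697…
%ΔIncome = (94780 − 108400)/[( 108400 + 94780)/2] = -13620/101590 = -0.134068…
E_income = (-184/2844) / (-13620/101590) = 0.4825…
0 < E_income < 1 ⇒ normal good, necessity.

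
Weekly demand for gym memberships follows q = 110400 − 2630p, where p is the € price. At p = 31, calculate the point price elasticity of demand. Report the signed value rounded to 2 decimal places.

dq/dp = −2630. At p = 31, q = 110400 − 2630(31) = 28870.
Ed = (dq/dp)·(p/q) = −2630 × (31/28870) = -2.8240…

-2.82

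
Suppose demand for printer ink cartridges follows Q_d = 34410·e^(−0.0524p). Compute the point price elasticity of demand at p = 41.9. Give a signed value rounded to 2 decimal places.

dQ_d/dp = −0.0524·Q_d = -200.676. At p = 41.9, Q_d = 3829.7.
Ed = (dQ_d/dp)·(p/Q_d) = (-200.676) × (41.9/3829.7) = -2.1955…

-2.20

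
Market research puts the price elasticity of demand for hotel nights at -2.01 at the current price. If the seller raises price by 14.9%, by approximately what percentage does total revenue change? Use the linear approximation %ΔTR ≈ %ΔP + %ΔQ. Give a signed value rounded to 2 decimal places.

-15.05%

%ΔQ ≈ Ed × %ΔP = (-2.01) × (+14.9%) = -29.9490%
%ΔTR ≈ %ΔP + %ΔQ = (+14.9%) + (-29.9490%) = -15.0490%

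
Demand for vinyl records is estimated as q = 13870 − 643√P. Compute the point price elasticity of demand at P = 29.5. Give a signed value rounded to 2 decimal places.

-0.17

dq/dP = −643/(2√P) = -59.1929. At P = 29.5, q = 10377.6.
Ed = (dq/dP)·(P/q) = (-59.1929) × (29.5/10377.6) = -0.1682…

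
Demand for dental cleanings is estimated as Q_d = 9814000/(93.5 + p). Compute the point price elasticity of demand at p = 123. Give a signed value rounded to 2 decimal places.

dQ_d/dp = −9814000/(93.5 + p)² = -209.378. At p = 123, Q_d = 45330.3.
Ed = (dQ_d/dp)·(p/Q_d) = (-209.378) × (123/45330.3) = -0.5681…

-0.57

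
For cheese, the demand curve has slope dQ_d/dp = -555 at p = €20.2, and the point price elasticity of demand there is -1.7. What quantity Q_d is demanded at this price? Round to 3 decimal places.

6594.706

Ed = (dQ_d/dp)·(p/Q_d) ⇒ Q_d = (dQ_d/dp)·p/Ed = (-555)·20.2/(-1.7) = 6594.70588…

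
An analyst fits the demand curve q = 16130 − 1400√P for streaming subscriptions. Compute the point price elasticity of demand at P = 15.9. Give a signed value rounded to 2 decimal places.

-0.26

dq/dP = −1400/(2√P) = -175.549. At P = 15.9, q = 10547.5.
Ed = (dq/dP)·(P/q) = (-175.549) × (15.9/10547.5) = -0.2646…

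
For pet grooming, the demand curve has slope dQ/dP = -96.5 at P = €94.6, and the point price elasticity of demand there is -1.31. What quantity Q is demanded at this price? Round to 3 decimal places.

6968.626

Ed = (dQ/dP)·(P/Q) ⇒ Q = (dQ/dP)·P/Ed = (-96.5)·94.6/(-1.31) = 6968.62595…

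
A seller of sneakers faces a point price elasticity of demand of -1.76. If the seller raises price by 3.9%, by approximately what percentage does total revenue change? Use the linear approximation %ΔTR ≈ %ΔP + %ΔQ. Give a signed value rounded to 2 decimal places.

%ΔQ ≈ Ed × %ΔP = (-1.76) × (+3.9%) = -6.8640%
%ΔTR ≈ %ΔP + %ΔQ = (+3.9%) + (-6.8640%) = -2.9640%

-2.96%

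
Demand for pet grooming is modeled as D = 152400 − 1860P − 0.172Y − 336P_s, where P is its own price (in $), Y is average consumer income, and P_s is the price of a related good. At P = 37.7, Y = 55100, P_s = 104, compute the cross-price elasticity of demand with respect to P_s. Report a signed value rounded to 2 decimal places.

-0.92

At the given values, D = 152400 − 1860(37.7) − 0.172(55100) − 336(104) = 37856.8.
∂D/∂P_s = -336.
E = (-336) × (104/37856.8) = -0.9230…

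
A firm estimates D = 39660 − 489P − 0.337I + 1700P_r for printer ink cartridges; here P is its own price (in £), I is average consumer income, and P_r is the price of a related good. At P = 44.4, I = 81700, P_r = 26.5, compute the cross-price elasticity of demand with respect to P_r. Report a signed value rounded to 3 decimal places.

1.270

At the given values, D = 39660 − 489(44.4) − 0.337(81700) + 1700(26.5) = 35465.5.
∂D/∂P_r = 1700.
E = (1700) × (26.5/35465.5) = 1.27024…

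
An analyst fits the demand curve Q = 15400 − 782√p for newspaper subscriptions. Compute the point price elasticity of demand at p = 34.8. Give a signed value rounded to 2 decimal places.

dQ/dp = −782/(2√p) = -66.2807. At p = 34.8, Q = 10786.9.
Ed = (dQ/dp)·(p/Q) = (-66.2807) × (34.8/10786.9) = -0.2138…

-0.21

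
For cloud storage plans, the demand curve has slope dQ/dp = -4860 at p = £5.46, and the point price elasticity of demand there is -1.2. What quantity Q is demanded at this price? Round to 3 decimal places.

Ed = (dQ/dp)·(p/Q) ⇒ Q = (dQ/dp)·p/Ed = (-4860)·5.46/(-1.2) = 22113

22113.000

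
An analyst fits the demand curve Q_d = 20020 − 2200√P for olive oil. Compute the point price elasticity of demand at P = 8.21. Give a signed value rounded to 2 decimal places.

-0.23

dQ_d/dP = −2200/(2√P) = -383.903. At P = 8.21, Q_d = 13716.3.
Ed = (dQ_d/dP)·(P/Q_d) = (-383.903) × (8.21/13716.3) = -0.2297…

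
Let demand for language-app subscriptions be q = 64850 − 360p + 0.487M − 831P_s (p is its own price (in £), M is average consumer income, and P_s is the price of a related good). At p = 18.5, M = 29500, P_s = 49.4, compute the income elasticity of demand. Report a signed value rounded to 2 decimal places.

0.46

At the given values, q = 64850 − 360(18.5) + 0.487(29500) − 831(49.4) = 31505.1.
∂q/∂M = 0.487.
E = (0.487) × (29500/31505.1) = 0.4560…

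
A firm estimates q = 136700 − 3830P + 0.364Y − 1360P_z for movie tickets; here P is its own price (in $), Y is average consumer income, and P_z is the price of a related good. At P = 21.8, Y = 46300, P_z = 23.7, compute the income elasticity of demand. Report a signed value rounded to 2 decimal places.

At the given values, q = 136700 − 3830(21.8) + 0.364(46300) − 1360(23.7) = 37827.2.
∂q/∂Y = 0.364.
E = (0.364) × (46300/37827.2) = 0.4455…

0.45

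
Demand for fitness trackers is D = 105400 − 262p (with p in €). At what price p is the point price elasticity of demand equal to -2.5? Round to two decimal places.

Ed = −262p/(105400 − 262p). Set this equal to -2.5:
262p = 2.5·(105400 − 262p) ⇒ 262p(1 + 2.5) = 2.5·105400
p = 2.5·105400 / (262·3.5) = 287.3500…

287.35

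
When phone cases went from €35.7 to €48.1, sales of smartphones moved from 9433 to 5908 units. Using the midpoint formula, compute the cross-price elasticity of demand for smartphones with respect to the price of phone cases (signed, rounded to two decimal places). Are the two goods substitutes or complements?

-1.55; complements

%ΔQ_{smartphones} = (5908 − 9433)/avg = -3525/7670.5 = -0.459552…
%ΔP_{phone cases} = (48.1 − 35.7)/avg = 12.4/41.9 = 0.295942…
E_cross = (-3525/7670.5) / (12.4/41.9) = -1.5528…
E_cross < 0 ⇒ the goods are complements.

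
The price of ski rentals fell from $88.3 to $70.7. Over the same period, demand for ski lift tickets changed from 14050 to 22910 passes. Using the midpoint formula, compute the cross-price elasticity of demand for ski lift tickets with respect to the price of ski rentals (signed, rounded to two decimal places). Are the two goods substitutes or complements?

-2.17; complements

%ΔQ_{ski lift tickets} = (22910 − 14050)/avg = 8860/18480 = 0.479437…
%ΔP_{ski rentals} = (70.7 − 88.3)/avg = -17.6/79.5 = -0.221383…
E_cross = (8860/18480) / (-17.6/79.5) = -2.1656…
E_cross < 0 ⇒ the goods are complements.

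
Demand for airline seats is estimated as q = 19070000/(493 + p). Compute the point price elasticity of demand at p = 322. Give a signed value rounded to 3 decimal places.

-0.395

dq/dp = −19070000/(493 + p)² = -28.7102. At p = 322, q = 23398.8.
Ed = (dq/dp)·(p/q) = (-28.7102) × (322/23398.8) = -0.39509…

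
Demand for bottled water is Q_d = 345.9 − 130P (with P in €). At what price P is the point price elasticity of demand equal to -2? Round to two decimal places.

Ed = −130P/(345.9 − 130P). Set this equal to -2:
130P = 2·(345.9 − 130P) ⇒ 130P(1 + 2) = 2·345.9
P = 2·345.9 / (130·3) = 1.7738…

1.77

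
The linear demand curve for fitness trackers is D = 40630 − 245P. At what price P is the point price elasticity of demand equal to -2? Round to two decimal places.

110.56

Ed = −245P/(40630 − 245P). Set this equal to -2:
245P = 2·(40630 − 245P) ⇒ 245P(1 + 2) = 2·40630
P = 2·40630 / (245·3) = 110.5578…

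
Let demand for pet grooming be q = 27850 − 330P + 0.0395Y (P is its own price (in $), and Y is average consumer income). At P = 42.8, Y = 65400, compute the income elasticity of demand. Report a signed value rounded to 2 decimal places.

At the given values, q = 27850 − 330(42.8) + 0.0395(65400) = 16309.3.
∂q/∂Y = 0.0395.
E = (0.0395) × (65400/16309.3) = 0.1583…

0.16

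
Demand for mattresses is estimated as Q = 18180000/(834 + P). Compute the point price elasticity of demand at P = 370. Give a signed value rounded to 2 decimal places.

-0.31

dQ/dP = −18180000/(834 + P)² = -12.5413. At P = 370, Q = 15099.7.
Ed = (dQ/dP)·(P/Q) = (-12.5413) × (370/15099.7) = -0.3073…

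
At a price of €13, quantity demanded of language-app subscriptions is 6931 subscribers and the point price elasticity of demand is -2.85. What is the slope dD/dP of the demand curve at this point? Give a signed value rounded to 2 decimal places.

-1519.49

Ed = (dD/dP)·(P/D) ⇒ dD/dP = Ed·D/P = (-2.85)·6931/13 = -1519.4884…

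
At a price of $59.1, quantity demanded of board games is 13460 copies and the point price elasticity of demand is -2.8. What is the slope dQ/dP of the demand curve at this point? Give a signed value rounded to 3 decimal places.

-637.699

Ed = (dQ/dP)·(P/Q) ⇒ dQ/dP = Ed·Q/P = (-2.8)·13460/59.1 = -637.69881…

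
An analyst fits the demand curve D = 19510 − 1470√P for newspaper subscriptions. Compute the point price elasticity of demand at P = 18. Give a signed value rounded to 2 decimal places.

-0.23

dD/dP = −1470/(2√P) = -173.241. At P = 18, D = 13273.3.
Ed = (dD/dP)·(P/D) = (-173.241) × (18/13273.3) = -0.2349…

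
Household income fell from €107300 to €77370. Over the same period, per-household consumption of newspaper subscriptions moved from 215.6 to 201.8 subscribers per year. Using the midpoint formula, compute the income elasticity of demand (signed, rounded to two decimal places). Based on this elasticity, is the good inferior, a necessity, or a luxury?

%ΔQ = (201.8 − 215.6)/[( 215.6 + 201.8)/2] = -13.8/208.7 = -0.066123…
%ΔIncome = (77370 − 107300)/[( 107300 + 77370)/2] = -29930/92335 = -0.324145…
E_income = (-13.8/208.7) / (-29930/92335) = 0.2039…
0 < E_income < 1 ⇒ normal good, necessity.

0.20; necessity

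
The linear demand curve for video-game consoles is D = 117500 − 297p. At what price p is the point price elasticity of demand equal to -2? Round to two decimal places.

263.75

Ed = −297p/(117500 − 297p). Set this equal to -2:
297p = 2·(117500 − 297p) ⇒ 297p(1 + 2) = 2·117500
p = 2·117500 / (297·3) = 263.7485…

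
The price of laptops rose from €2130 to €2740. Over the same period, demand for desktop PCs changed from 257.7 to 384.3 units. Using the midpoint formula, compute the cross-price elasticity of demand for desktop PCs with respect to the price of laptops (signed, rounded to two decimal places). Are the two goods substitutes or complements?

1.57; substitutes

%ΔQ_{desktop PCs} = (384.3 − 257.7)/avg = 126.6/321 = 0.394392…
%ΔP_{laptops} = (2740 − 2130)/avg = 610/2435 = 0.250513…
E_cross = (126.6/321) / (610/2435) = 1.5743…
E_cross > 0 ⇒ the goods are substitutes.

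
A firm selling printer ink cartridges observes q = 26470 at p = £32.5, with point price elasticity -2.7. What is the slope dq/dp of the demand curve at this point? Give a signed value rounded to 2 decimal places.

Ed = (dq/dp)·(p/q) ⇒ dq/dp = Ed·q/p = (-2.7)·26470/32.5 = -2199.0461…

-2199.05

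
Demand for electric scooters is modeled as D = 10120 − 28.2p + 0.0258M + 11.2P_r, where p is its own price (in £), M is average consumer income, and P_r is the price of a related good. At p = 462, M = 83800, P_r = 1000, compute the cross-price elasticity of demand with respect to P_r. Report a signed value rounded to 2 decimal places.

1.07

At the given values, D = 10120 − 28.2(462) + 0.0258(83800) + 11.2(1000) = 10453.64.
∂D/∂P_r = 11.2.
E = (11.2) × (1000/10453.64) = 1.0713…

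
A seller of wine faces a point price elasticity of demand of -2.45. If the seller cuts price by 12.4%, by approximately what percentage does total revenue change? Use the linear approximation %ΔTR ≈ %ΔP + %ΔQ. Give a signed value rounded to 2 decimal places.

+17.98%

%ΔQ ≈ Ed × %ΔP = (-2.45) × (-12.4%) = +30.3800%
%ΔTR ≈ %ΔP + %ΔQ = (-12.4%) + (+30.3800%) = +17.9800%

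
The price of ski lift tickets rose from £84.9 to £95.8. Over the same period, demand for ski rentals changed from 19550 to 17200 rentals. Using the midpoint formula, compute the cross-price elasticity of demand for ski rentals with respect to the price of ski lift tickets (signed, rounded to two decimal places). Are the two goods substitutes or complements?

%ΔQ_{ski rentals} = (17200 − 19550)/avg = -2350/18375 = -0.127891…
%ΔP_{ski lift tickets} = (95.8 − 84.9)/avg = 10.9/90.35 = 0.120641…
E_cross = (-2350/18375) / (10.9/90.35) = -1.0600…
E_cross < 0 ⇒ the goods are complements.

-1.06; complements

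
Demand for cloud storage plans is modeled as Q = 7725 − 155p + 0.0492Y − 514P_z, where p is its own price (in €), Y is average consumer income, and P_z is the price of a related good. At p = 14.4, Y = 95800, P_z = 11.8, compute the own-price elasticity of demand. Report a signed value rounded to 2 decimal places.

At the given values, Q = 7725 − 155(14.4) + 0.0492(95800) − 514(11.8) = 4141.16.
∂Q/∂p = −155.
E = (-155) × (14.4/4141.16) = -0.5389…

-0.54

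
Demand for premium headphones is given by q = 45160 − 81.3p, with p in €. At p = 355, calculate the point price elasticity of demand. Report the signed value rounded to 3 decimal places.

-1.771

dq/dp = −81.3. At p = 355, q = 45160 − 81.3(355) = 16298.5.
Ed = (dq/dp)·(p/q) = −81.3 × (355/16298.5) = -1.77080…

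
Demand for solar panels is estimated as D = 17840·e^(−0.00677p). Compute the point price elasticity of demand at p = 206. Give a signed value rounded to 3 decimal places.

-1.395

dD/dp = −0.00677·D = -29.9439. At p = 206, D = 4423.02.
Ed = (dD/dp)·(p/D) = (-29.9439) × (206/4423.02) = -1.39462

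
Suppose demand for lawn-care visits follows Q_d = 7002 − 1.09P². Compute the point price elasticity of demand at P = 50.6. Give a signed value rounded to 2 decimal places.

dQ_d/dP = −2·1.09·P = -110.308. At P = 50.6, Q_d = 4211.2076.
Ed = (dQ_d/dP)·(P/Q_d) = (-110.308) × (50.6/4211.2076) = -1.3254…

-1.33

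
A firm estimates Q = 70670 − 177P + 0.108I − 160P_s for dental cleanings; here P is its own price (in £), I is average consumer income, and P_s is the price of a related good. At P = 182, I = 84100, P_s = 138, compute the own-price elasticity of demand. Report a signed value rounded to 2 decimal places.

At the given values, Q = 70670 − 177(182) + 0.108(84100) − 160(138) = 25458.8.
∂Q/∂P = −177.
E = (-177) × (182/25458.8) = -1.2653…

-1.27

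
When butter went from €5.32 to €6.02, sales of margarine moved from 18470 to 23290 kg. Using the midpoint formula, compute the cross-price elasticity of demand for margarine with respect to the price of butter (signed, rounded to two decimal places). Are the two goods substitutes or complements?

%ΔQ_{margarine} = (23290 − 18470)/avg = 4820/20880 = 0.230842…
%ΔP_{butter} = (6.02 − 5.32)/avg = 0.7/5.67 = 0.123456…
E_cross = (4820/20880) / (0.7/5.67) = 1.8698…
E_cross > 0 ⇒ the goods are substitutes.

1.87; substitutes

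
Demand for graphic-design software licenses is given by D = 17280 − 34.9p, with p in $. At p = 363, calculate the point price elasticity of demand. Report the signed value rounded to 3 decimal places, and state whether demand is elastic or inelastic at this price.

dD/dp = −34.9. At p = 363, D = 17280 − 34.9(363) = 4611.3.
Ed = (dD/dp)·(p/D) = −34.9 × (363/4611.3) = -2.74731…
|Ed| = 2.747 > 1, so demand is elastic.

-2.747; elastic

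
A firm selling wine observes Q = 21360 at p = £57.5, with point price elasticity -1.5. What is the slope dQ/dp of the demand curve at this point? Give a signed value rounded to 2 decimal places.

-557.22

Ed = (dQ/dp)·(p/Q) ⇒ dQ/dp = Ed·Q/p = (-1.5)·21360/57.5 = -557.2173…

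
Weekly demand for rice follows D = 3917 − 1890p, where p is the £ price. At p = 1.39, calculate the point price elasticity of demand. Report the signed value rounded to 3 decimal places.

dD/dp = −1890. At p = 1.39, D = 3917 − 1890(1.39) = 1289.9.
Ed = (dD/dp)·(p/D) = −1890 × (1.39/1289.9) = -2.03666…

-2.037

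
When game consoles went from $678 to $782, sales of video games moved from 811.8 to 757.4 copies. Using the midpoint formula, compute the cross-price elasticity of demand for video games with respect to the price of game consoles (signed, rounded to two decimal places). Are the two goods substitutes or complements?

%ΔQ_{video games} = (757.4 − 811.8)/avg = -54.4/784.6 = -0.069334…
%ΔP_{game consoles} = (782 − 678)/avg = 104/730 = 0.142465…
E_cross = (-54.4/784.6) / (104/730) = -0.4866…
E_cross < 0 ⇒ the goods are complements.

-0.49; complements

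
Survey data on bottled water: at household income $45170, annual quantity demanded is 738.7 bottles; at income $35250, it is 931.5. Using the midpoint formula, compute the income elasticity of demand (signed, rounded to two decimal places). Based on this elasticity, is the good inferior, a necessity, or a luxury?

%ΔQ = (931.5 − 738.7)/[( 738.7 + 931.5)/2] = 192.8/835.1 = 0.230870…
%ΔIncome = (35250 − 45170)/[( 45170 + 35250)/2] = -9920/40210 = -0.246704…
E_income = (192.8/835.1) / (-9920/40210) = -0.9358…
E_income < 0 ⇒ inferior good.

-0.94; inferior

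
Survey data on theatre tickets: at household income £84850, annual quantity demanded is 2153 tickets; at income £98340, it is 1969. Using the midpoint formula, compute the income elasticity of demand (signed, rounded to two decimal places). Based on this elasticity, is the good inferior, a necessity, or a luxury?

-0.61; inferior

%ΔQ = (1969 − 2153)/[( 2153 + 1969)/2] = -184/2061 = -0.089277…
%ΔIncome = (98340 − 84850)/[( 84850 + 98340)/2] = 13490/91595 = 0.147278…
E_income = (-184/2061) / (13490/91595) = -0.6061…
E_income < 0 ⇒ inferior good.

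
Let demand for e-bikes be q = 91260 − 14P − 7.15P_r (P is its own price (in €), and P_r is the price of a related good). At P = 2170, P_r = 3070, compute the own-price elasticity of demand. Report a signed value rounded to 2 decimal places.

At the given values, q = 91260 − 14(2170) − 7.15(3070) = 38929.5.
∂q/∂P = −14.
E = (-14) × (2170/38929.5) = -0.7803…

-0.78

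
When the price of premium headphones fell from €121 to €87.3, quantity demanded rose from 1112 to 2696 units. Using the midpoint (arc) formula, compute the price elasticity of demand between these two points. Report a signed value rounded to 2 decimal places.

-2.57

%ΔQ = (2696 − 1112) / [(1112 + 2696)/2] = 1584/1904 = 0.831932…
%ΔP = (87.3 − 121) / [(121 + 87.3)/2] = -33.7/104.15 = -0.323571…
Arc Ed = %ΔQ / %ΔP = (1584/1904) / (-33.7/104.15) = -2.5710…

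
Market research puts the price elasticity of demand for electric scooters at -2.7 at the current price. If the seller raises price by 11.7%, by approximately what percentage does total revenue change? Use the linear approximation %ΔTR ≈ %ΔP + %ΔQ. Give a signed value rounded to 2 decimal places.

%ΔQ ≈ Ed × %ΔP = (-2.7) × (+11.7%) = -31.5900%
%ΔTR ≈ %ΔP + %ΔQ = (+11.7%) + (-31.5900%) = -19.8900%

-19.89%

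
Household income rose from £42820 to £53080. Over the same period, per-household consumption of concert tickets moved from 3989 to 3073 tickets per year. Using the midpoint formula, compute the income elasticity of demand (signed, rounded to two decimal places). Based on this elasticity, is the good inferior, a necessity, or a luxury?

-1.21; inferior

%ΔQ = (3073 − 3989)/[( 3989 + 3073)/2] = -916/3531 = -0.259416…
%ΔIncome = (53080 − 42820)/[( 42820 + 53080)/2] = 10260/47950 = 0.213972…
E_income = (-916/3531) / (10260/47950) = -1.2123…
E_income < 0 ⇒ inferior good.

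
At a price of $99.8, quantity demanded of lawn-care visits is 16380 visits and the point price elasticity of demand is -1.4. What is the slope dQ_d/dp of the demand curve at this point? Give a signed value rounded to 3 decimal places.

-229.780

Ed = (dQ_d/dp)·(p/Q_d) ⇒ dQ_d/dp = Ed·Q_d/p = (-1.4)·16380/99.8 = -229.77955…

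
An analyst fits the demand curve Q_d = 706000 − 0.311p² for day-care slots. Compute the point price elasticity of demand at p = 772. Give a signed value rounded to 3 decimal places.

dQ_d/dp = −2·0.311·p = -480.184. At p = 772, Q_d = 520648.976.
Ed = (dQ_d/dp)·(p/Q_d) = (-480.184) × (772/520648.976) = -0.71199…

-0.712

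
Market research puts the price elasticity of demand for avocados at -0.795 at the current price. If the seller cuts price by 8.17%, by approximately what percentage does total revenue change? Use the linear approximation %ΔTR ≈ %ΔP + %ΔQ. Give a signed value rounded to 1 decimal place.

-1.7%

%ΔQ ≈ Ed × %ΔP = (-0.795) × (-8.17%) = +6.4952%
%ΔTR ≈ %ΔP + %ΔQ = (-8.17%) + (+6.4952%) = -1.6749%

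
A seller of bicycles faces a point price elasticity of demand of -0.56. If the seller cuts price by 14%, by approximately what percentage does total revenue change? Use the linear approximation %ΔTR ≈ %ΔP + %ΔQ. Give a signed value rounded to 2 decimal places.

%ΔQ ≈ Ed × %ΔP = (-0.56) × (-14%) = +7.8400%
%ΔTR ≈ %ΔP + %ΔQ = (-14%) + (+7.8400%) = -6.1600%

-6.16%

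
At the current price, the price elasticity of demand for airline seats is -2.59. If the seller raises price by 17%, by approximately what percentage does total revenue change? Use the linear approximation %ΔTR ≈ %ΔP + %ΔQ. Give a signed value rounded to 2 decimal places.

-27.03%

%ΔQ ≈ Ed × %ΔP = (-2.59) × (+17%) = -44.0300%
%ΔTR ≈ %ΔP + %ΔQ = (+17%) + (-44.0300%) = -27.0300%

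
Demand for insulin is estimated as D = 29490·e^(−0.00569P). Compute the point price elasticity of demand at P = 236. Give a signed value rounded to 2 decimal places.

-1.34

dD/dP = −0.00569·D = -43.8126. At P = 236, D = 7699.93.
Ed = (dD/dP)·(P/D) = (-43.8126) × (236/7699.93) = -1.3428…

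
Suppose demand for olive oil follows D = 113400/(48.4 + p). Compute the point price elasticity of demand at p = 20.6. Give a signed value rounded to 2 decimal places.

dD/dp = −113400/(48.4 + p)² = -23.8185. At p = 20.6, D = 1643.48.
Ed = (dD/dp)·(p/D) = (-23.8185) × (20.6/1643.48) = -0.2985…

-0.30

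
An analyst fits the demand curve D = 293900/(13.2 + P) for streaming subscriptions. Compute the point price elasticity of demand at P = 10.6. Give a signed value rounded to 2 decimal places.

-0.45

dD/dP = −293900/(13.2 + P)² = -518.855. At P = 10.6, D = 12348.7.
Ed = (dD/dP)·(P/D) = (-518.855) × (10.6/12348.7) = -0.4453…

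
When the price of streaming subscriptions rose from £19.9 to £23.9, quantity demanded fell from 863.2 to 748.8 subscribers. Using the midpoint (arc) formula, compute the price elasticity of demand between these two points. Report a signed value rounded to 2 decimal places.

%ΔQ = (748.8 − 863.2) / [(863.2 + 748.8)/2] = -114.4/806 = -0.141935…
%ΔP = (23.9 − 19.9) / [(19.9 + 23.9)/2] = 4/21.9 = 0.182648…
Arc Ed = %ΔQ / %ΔP = (-114.4/806) / (4/21.9) = -0.7770…

-0.78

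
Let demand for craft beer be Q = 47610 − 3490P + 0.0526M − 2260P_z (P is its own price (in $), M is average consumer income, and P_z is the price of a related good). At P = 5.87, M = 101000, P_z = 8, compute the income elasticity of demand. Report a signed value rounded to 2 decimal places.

0.37

At the given values, Q = 47610 − 3490(5.87) + 0.0526(101000) − 2260(8) = 14356.3.
∂Q/∂M = 0.0526.
E = (0.0526) × (101000/14356.3) = 0.3700…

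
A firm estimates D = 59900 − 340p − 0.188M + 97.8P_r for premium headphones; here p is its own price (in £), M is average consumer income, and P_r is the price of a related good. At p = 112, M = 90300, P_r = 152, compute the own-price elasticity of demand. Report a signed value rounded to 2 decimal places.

At the given values, D = 59900 − 340(112) − 0.188(90300) + 97.8(152) = 19709.2.
∂D/∂p = −340.
E = (-340) × (112/19709.2) = -1.9320…

-1.93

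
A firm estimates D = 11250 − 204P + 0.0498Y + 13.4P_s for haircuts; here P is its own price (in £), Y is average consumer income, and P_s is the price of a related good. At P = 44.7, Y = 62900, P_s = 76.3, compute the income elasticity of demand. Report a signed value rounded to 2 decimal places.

0.50

At the given values, D = 11250 − 204(44.7) + 0.0498(62900) + 13.4(76.3) = 6286.04.
∂D/∂Y = 0.0498.
E = (0.0498) × (62900/6286.04) = 0.4983…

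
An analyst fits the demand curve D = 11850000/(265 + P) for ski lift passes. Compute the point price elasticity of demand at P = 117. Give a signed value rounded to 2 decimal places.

dD/dP = −11850000/(265 + P)² = -81.2067. At P = 117, D = 31020.9.
Ed = (dD/dP)·(P/D) = (-81.2067) × (117/31020.9) = -0.3062…

-0.31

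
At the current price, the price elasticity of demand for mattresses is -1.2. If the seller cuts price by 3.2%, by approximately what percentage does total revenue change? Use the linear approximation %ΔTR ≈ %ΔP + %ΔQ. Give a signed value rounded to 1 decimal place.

+0.6%

%ΔQ ≈ Ed × %ΔP = (-1.2) × (-3.2%) = +3.8400%
%ΔTR ≈ %ΔP + %ΔQ = (-3.2%) + (+3.8400%) = +0.6400%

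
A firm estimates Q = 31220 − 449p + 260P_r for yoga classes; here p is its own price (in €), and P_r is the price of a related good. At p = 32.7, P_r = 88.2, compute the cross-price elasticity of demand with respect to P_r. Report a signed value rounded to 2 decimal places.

0.58

At the given values, Q = 31220 − 449(32.7) + 260(88.2) = 39469.7.
∂Q/∂P_r = 260.
E = (260) × (88.2/39469.7) = 0.5810…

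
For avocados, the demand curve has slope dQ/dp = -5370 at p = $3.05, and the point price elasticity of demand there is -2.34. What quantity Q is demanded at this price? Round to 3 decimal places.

Ed = (dQ/dp)·(p/Q) ⇒ Q = (dQ/dp)·p/Ed = (-5370)·3.05/(-2.34) = 6999.35897…

6999.359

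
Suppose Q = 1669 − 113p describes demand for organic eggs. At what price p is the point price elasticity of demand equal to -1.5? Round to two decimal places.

8.86

Ed = −113p/(1669 − 113p). Set this equal to -1.5:
113p = 1.5·(1669 − 113p) ⇒ 113p(1 + 1.5) = 1.5·1669
p = 1.5·1669 / (113·2.5) = 8.8619…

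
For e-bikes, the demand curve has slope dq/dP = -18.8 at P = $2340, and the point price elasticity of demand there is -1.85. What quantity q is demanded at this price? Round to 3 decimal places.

Ed = (dq/dP)·(P/q) ⇒ q = (dq/dP)·P/Ed = (-18.8)·2340/(-1.85) = 23779.45945…

23779.459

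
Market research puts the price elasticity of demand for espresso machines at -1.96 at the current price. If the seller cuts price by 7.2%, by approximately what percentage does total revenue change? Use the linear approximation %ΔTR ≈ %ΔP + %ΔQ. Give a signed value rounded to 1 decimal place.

+6.9%

%ΔQ ≈ Ed × %ΔP = (-1.96) × (-7.2%) = +14.1120%
%ΔTR ≈ %ΔP + %ΔQ = (-7.2%) + (+14.1120%) = +6.9120%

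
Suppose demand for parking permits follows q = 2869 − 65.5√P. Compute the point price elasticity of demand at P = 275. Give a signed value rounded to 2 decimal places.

dq/dP = −65.5/(2√P) = -1.9749. At P = 275, q = 1782.81.
Ed = (dq/dP)·(P/q) = (-1.9749) × (275/1782.81) = -0.3046…

-0.30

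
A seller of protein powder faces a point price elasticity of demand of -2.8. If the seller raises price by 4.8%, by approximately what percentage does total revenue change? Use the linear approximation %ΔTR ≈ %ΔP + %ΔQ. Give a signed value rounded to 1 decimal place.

%ΔQ ≈ Ed × %ΔP = (-2.8) × (+4.8%) = -13.4400%
%ΔTR ≈ %ΔP + %ΔQ = (+4.8%) + (-13.4400%) = -8.6400%

-8.6%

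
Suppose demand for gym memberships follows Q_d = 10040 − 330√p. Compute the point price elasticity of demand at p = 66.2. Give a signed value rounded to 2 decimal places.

dQ_d/dp = −330/(2√p) = -20.2794. At p = 66.2, Q_d = 7355.01.
Ed = (dQ_d/dp)·(p/Q_d) = (-20.2794) × (66.2/7355.01) = -0.1825…

-0.18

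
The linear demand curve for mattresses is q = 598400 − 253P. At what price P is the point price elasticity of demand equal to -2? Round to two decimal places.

1576.81

Ed = −253P/(598400 − 253P). Set this equal to -2:
253P = 2·(598400 − 253P) ⇒ 253P(1 + 2) = 2·598400
P = 2·598400 / (253·3) = 1576.8115…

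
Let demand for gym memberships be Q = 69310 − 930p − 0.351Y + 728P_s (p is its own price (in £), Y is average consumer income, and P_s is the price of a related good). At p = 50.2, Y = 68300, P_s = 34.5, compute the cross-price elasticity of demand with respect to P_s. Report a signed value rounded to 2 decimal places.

At the given values, Q = 69310 − 930(50.2) − 0.351(68300) + 728(34.5) = 23766.7.
∂Q/∂P_s = 728.
E = (728) × (34.5/23766.7) = 1.0567…

1.06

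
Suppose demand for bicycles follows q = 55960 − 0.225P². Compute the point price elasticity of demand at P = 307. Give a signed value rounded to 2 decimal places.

dq/dP = −2·0.225·P = -138.15. At P = 307, q = 34753.975.
Ed = (dq/dP)·(P/q) = (-138.15) × (307/34753.975) = -1.2203…

-1.22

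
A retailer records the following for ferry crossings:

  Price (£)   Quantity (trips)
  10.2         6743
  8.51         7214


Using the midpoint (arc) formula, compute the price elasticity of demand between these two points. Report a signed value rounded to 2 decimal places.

-0.37

%ΔQ = (7214 − 6743) / [(6743 + 7214)/2] = 471/6978.5 = 0.067493…
%ΔP = (8.51 − 10.2) / [(10.2 + 8.51)/2] = -1.69/9.355 = -0.180652…
Arc Ed = %ΔQ / %ΔP = (471/6978.5) / (-1.69/9.355) = -0.3736…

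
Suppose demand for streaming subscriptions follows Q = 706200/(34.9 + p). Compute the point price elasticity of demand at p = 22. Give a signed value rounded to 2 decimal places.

dQ/dp = −706200/(34.9 + p)² = -218.124. At p = 22, Q = 12411.2.
Ed = (dQ/dp)·(p/Q) = (-218.124) × (22/12411.2) = -0.3866…

-0.39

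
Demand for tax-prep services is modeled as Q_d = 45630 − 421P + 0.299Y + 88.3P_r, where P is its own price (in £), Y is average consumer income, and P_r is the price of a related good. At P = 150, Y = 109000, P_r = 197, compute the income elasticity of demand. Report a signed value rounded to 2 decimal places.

1.00

At the given values, Q_d = 45630 − 421(150) + 0.299(109000) + 88.3(197) = 32466.1.
∂Q_d/∂Y = 0.299.
E = (0.299) × (109000/32466.1) = 1.0038…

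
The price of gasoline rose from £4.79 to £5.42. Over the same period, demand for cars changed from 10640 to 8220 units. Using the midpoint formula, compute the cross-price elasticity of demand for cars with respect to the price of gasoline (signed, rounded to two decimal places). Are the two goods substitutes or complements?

-2.08; complements

%ΔQ_{cars} = (8220 − 10640)/avg = -2420/9430 = -0.256627…
%ΔP_{gasoline} = (5.42 − 4.79)/avg = 0.63/5.105 = 0.123408…
E_cross = (-2420/9430) / (0.63/5.105) = -2.0794…
E_cross < 0 ⇒ the goods are complements.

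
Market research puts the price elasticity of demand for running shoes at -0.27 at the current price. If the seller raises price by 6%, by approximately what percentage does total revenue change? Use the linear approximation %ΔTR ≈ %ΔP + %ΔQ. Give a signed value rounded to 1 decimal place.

+4.4%

%ΔQ ≈ Ed × %ΔP = (-0.27) × (+6%) = -1.6200%
%ΔTR ≈ %ΔP + %ΔQ = (+6%) + (-1.6200%) = +4.3800%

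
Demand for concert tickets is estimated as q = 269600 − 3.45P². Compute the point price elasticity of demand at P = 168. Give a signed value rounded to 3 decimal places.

dq/dP = −2·3.45·P = -1159.2. At P = 168, q = 172227.2.
Ed = (dq/dP)·(P/q) = (-1159.2) × (168/172227.2) = -1.13074…

-1.131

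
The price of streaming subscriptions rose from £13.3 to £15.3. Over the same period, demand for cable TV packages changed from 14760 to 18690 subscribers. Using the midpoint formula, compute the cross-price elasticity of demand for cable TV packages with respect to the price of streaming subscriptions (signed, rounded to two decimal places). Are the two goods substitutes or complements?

%ΔQ_{cable TV packages} = (18690 − 14760)/avg = 3930/16725 = 0.234977…
%ΔP_{streaming subscriptions} = (15.3 − 13.3)/avg = 2/14.3 = 0.139860…
E_cross = (3930/16725) / (2/14.3) = 1.6800…
E_cross > 0 ⇒ the goods are substitutes.

1.68; substitutes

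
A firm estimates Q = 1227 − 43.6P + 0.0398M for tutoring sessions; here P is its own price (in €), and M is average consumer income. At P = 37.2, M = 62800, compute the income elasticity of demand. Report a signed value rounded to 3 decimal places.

At the given values, Q = 1227 − 43.6(37.2) + 0.0398(62800) = 2104.52.
∂Q/∂M = 0.0398.
E = (0.0398) × (62800/2104.52) = 1.18765…

1.188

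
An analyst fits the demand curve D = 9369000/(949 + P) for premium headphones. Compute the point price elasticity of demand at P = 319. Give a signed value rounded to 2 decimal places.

dD/dP = −9369000/(949 + P)² = -5.82713. At P = 319, D = 7388.8.
Ed = (dD/dP)·(P/D) = (-5.82713) × (319/7388.8) = -0.2515…

-0.25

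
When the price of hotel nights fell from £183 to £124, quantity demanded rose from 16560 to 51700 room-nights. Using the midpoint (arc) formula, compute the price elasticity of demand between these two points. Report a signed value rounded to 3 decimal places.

%ΔQ = (51700 − 16560) / [(16560 + 51700)/2] = 35140/34130 = 1.029592…
%ΔP = (124 − 183) / [(183 + 124)/2] = -59/153.5 = -0.384364…
Arc Ed = %ΔQ / %ΔP = (35140/34130) / (-59/153.5) = -2.67868…

-2.679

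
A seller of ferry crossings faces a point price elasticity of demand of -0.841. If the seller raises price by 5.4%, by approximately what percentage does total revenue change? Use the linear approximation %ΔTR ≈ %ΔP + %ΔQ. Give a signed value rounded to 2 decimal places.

%ΔQ ≈ Ed × %ΔP = (-0.841) × (+5.4%) = -4.5414%
%ΔTR ≈ %ΔP + %ΔQ = (+5.4%) + (-4.5414%) = +0.8586%

+0.86%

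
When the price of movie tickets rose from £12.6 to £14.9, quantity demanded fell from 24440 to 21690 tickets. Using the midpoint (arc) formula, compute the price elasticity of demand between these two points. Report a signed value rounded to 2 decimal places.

-0.71

%ΔQ = (21690 − 24440) / [(24440 + 21690)/2] = -2750/23065 = -0.119228…
%ΔP = (14.9 − 12.6) / [(12.6 + 14.9)/2] = 2.3/13.75 = 0.167272…
Arc Ed = %ΔQ / %ΔP = (-2750/23065) / (2.3/13.75) = -0.7127…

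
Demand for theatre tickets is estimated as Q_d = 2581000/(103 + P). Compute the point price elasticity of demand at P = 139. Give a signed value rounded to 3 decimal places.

-0.574

dQ_d/dP = −2581000/(103 + P)² = -44.0714. At P = 139, Q_d = 10665.3.
Ed = (dQ_d/dP)·(P/Q_d) = (-44.0714) × (139/10665.3) = -0.57438…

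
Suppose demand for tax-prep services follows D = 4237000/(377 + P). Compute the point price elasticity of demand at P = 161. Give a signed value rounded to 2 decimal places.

dD/dP = −4237000/(377 + P)² = -14.6384. At P = 161, D = 7875.46.
Ed = (dD/dP)·(P/D) = (-14.6384) × (161/7875.46) = -0.2992…

-0.30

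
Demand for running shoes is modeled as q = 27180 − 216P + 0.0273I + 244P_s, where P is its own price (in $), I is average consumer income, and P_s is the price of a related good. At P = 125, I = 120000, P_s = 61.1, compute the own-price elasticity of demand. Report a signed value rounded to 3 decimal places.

At the given values, q = 27180 − 216(125) + 0.0273(120000) + 244(61.1) = 18364.4.
∂q/∂P = −216.
E = (-216) × (125/18364.4) = -1.47023…

-1.470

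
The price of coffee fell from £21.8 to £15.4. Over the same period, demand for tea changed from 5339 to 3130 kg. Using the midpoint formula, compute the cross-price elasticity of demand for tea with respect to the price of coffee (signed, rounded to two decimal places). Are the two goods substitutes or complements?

1.52; substitutes

%ΔQ_{tea} = (3130 − 5339)/avg = -2209/4234.5 = -0.521667…
%ΔP_{coffee} = (15.4 − 21.8)/avg = -6.4/18.6 = -0.344086…
E_cross = (-2209/4234.5) / (-6.4/18.6) = 1.5160…
E_cross > 0 ⇒ the goods are substitutes.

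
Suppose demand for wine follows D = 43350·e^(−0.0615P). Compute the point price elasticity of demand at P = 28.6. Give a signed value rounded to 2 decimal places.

-1.76

dD/dP = −0.0615·D = -459.181. At P = 28.6, D = 7466.35.
Ed = (dD/dP)·(P/D) = (-459.181) × (28.6/7466.35) = -1.7589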